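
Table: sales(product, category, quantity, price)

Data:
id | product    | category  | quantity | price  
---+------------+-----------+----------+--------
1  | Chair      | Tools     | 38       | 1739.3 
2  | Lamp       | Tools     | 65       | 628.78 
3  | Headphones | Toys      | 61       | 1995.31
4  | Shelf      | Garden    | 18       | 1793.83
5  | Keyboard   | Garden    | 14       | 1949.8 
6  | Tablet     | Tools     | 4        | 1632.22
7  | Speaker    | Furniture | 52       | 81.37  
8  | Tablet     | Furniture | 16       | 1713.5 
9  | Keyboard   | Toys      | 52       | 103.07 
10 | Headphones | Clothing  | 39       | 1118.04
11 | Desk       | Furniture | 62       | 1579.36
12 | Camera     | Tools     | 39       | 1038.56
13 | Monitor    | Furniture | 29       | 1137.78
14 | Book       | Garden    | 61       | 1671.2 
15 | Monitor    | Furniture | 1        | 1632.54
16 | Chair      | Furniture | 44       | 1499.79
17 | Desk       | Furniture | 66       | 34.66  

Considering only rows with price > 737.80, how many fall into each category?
SELECT category, COUNT(*)
FROM sales
WHERE price > 737.80
GROUP BY category

Note: WHERE filters rows before grouping.

Result:
  Clothing: 1
  Furniture: 5
  Garden: 3
  Tools: 3
  Toys: 1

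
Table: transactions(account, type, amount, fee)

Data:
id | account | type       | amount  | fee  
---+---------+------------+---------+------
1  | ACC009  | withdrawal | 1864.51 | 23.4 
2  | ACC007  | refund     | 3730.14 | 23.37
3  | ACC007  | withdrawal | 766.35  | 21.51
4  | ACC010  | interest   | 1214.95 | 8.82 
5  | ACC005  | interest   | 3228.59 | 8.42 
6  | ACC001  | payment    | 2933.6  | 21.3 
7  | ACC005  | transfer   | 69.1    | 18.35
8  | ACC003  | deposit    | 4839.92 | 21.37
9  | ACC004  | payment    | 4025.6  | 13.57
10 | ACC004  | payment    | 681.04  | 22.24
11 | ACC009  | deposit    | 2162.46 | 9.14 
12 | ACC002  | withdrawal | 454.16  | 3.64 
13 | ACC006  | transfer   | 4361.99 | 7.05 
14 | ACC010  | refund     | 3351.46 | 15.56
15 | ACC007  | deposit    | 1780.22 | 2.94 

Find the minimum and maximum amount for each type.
SELECT type, MIN(amount), MAX(amount)
FROM transactions
GROUP BY type

Result:
  deposit: min=1780.22, max=4839.92
  interest: min=1214.95, max=3228.59
  payment: min=681.04, max=4025.60
  refund: min=3351.46, max=3730.14
  transfer: min=69.10, max=4361.99
  withdrawal: min=454.16, max=1864.51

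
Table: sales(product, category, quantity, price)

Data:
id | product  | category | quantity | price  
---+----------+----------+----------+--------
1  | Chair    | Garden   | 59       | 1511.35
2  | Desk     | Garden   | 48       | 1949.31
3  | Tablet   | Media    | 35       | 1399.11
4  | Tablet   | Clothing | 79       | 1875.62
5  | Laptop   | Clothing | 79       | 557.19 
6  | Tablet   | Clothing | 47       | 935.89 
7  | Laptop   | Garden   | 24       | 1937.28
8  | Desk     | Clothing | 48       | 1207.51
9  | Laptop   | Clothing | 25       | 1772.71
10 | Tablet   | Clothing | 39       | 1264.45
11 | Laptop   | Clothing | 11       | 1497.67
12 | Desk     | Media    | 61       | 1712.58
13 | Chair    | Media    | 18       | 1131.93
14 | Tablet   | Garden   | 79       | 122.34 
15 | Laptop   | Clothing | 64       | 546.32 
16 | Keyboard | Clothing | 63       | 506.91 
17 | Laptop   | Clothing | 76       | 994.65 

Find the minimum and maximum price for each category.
SELECT category, MIN(price), MAX(price)
FROM sales
GROUP BY category

Result:
  Clothing: min=506.91, max=1875.62
  Garden: min=122.34, max=1949.31
  Media: min=1131.93, max=1712.58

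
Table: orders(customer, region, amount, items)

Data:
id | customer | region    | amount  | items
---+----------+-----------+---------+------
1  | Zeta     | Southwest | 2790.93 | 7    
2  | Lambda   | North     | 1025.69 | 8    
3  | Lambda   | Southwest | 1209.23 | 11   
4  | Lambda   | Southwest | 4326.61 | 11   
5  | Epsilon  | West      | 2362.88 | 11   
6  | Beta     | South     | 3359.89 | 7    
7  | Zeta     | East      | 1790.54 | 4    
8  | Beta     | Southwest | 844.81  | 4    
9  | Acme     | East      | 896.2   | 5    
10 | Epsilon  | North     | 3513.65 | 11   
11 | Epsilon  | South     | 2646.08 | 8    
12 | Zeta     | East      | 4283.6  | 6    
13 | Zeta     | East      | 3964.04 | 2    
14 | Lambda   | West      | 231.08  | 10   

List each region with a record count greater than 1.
SELECT region, COUNT(*) as cnt
FROM orders
GROUP BY region
HAVING COUNT(*) > 1

Result:
  East: 4
  North: 2
  South: 2
  Southwest: 4
  West: 2

Note: HAVING filters groups after aggregation, WHERE filters rows before.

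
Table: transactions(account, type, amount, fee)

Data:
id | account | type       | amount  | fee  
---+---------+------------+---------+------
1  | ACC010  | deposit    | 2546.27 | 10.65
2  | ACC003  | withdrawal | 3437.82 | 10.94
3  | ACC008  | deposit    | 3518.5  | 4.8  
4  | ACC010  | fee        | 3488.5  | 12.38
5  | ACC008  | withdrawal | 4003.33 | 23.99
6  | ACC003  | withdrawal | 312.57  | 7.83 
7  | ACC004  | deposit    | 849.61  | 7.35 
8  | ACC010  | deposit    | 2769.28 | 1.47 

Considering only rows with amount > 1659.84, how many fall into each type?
SELECT type, COUNT(*)
FROM transactions
WHERE amount > 1659.84
GROUP BY type

Note: WHERE filters rows before grouping.

Result:
  deposit: 3
  fee: 1
  withdrawal: 2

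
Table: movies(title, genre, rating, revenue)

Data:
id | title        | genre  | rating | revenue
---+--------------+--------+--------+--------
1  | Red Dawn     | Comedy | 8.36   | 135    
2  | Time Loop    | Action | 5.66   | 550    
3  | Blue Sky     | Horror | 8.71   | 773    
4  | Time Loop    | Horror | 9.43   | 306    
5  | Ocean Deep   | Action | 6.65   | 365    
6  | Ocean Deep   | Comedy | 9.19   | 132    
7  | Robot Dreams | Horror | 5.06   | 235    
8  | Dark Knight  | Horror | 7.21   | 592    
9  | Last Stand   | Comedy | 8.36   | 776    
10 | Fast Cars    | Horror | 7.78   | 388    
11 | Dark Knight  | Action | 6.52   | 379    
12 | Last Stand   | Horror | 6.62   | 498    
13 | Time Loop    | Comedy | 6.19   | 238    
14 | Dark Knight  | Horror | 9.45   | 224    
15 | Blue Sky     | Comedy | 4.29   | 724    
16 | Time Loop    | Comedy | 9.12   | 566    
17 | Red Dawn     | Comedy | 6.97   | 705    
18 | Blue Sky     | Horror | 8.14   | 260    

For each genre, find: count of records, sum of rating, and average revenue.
SELECT genre,
       COUNT(*) as cnt,
       SUM(rating) as total_rating,
       AVG(revenue) as avg_revenue
FROM movies
GROUP BY genre

Result:
  Action: 3 records, 18.83 total rating, 431.33 avg revenue
  Comedy: 7 records, 52.48 total rating, 468.00 avg revenue
  Horror: 8 records, 62.40 total rating, 409.50 avg revenue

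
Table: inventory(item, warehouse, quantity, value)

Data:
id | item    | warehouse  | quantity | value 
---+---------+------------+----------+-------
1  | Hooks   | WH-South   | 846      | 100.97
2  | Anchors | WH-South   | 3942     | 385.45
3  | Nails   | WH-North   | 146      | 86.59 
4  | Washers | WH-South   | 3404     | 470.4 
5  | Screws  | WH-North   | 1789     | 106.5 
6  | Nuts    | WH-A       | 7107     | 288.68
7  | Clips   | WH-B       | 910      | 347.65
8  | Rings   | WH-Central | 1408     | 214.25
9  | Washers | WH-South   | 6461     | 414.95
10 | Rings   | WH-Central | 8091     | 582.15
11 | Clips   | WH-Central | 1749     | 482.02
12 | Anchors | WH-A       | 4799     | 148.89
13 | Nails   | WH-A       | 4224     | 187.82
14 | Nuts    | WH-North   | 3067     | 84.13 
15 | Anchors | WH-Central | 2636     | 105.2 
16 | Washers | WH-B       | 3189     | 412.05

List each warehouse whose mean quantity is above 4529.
SELECT warehouse, AVG(quantity)
FROM inventory
GROUP BY warehouse
HAVING AVG(quantity) > 4529

Result:
  WH-A: avg=5376.67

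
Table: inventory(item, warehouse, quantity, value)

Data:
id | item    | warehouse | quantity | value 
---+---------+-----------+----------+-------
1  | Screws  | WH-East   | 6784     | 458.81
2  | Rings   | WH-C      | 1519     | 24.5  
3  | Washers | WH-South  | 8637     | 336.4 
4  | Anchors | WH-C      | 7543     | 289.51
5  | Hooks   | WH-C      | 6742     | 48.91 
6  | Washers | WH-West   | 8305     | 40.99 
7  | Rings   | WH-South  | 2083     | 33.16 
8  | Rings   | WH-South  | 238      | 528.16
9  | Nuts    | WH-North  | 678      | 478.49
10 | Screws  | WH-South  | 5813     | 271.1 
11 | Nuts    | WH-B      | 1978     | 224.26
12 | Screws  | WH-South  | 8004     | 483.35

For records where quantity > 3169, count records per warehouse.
SELECT warehouse, COUNT(*)
FROM inventory
WHERE quantity > 3169
GROUP BY warehouse

Note: WHERE filters rows before grouping.

Result:
  WH-C: 2
  WH-East: 1
  WH-South: 3
  WH-West: 1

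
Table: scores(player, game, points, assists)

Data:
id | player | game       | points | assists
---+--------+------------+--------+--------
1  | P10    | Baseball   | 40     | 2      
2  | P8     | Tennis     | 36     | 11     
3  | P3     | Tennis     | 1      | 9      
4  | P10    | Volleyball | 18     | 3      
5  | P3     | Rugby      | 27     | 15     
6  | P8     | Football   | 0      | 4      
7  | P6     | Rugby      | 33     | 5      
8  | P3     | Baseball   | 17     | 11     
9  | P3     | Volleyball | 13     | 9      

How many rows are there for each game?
SELECT game, COUNT(*) as count
FROM scores
GROUP BY game

Result:
  Baseball: 2
  Football: 1
  Rugby: 2
  Tennis: 2
  Volleyball: 2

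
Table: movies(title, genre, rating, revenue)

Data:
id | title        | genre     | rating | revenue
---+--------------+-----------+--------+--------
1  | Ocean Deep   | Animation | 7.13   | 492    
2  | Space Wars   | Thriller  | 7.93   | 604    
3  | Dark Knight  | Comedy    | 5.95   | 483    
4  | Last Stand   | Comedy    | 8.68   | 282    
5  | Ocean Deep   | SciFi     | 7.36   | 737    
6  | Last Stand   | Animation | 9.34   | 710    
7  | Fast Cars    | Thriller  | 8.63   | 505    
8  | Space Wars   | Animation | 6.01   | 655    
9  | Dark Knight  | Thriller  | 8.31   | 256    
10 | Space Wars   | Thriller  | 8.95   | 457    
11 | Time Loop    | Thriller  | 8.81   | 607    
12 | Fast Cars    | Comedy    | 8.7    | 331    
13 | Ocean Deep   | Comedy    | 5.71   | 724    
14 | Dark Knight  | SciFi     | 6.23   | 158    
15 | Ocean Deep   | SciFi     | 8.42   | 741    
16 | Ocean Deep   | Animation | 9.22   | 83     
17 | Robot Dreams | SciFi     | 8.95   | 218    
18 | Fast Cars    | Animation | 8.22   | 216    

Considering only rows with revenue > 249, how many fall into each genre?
SELECT genre, COUNT(*)
FROM movies
WHERE revenue > 249
GROUP BY genre

Note: WHERE filters rows before grouping.

Result:
  Animation: 3
  Comedy: 4
  SciFi: 2
  Thriller: 5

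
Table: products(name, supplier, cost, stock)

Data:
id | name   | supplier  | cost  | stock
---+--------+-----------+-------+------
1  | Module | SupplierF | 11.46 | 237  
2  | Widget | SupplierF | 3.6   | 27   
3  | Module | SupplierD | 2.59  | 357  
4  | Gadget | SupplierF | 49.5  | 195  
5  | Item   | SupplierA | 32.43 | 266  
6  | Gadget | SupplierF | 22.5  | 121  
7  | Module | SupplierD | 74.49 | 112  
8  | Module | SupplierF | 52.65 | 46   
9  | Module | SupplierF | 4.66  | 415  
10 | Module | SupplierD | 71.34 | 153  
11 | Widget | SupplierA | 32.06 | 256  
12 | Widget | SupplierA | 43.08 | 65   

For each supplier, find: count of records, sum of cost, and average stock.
SELECT supplier,
       COUNT(*) as cnt,
       SUM(cost) as total_cost,
       AVG(stock) as avg_stock
FROM products
GROUP BY supplier

Result:
  SupplierA: 3 records, 107.57 total cost, 195.67 avg stock
  SupplierD: 3 records, 148.42 total cost, 207.33 avg stock
  SupplierF: 6 records, 144.37 total cost, 173.50 avg stock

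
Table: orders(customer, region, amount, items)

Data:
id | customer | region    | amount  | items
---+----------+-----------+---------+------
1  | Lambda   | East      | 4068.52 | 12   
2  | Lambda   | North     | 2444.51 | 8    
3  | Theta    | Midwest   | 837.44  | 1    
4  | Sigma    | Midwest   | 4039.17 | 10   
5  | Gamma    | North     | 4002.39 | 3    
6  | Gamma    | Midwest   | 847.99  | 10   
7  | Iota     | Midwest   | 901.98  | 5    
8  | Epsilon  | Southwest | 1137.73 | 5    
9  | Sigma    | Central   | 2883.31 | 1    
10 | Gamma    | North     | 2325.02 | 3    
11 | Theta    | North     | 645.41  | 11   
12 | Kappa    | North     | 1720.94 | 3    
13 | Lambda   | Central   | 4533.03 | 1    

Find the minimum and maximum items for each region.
SELECT region, MIN(items), MAX(items)
FROM orders
GROUP BY region

Result:
  Central: min=1, max=1
  East: min=12, max=12
  Midwest: min=1, max=10
  North: min=3, max=11
  Southwest: min=5, max=5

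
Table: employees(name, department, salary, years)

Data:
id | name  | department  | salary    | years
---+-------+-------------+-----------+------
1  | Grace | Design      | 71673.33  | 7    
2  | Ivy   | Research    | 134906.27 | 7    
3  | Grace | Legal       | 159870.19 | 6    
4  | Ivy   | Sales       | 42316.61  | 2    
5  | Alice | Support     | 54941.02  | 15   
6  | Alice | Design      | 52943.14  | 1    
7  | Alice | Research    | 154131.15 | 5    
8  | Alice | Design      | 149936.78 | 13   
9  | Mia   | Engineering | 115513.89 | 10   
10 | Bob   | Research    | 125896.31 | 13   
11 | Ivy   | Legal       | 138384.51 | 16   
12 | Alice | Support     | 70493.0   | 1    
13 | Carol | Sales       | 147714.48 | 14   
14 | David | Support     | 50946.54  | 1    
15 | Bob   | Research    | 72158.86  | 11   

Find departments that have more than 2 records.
SELECT department, COUNT(*) as cnt
FROM employees
GROUP BY department
HAVING COUNT(*) > 2

Result:
  Design: 3
  Research: 4
  Support: 3

Note: HAVING filters groups after aggregation, WHERE filters rows before.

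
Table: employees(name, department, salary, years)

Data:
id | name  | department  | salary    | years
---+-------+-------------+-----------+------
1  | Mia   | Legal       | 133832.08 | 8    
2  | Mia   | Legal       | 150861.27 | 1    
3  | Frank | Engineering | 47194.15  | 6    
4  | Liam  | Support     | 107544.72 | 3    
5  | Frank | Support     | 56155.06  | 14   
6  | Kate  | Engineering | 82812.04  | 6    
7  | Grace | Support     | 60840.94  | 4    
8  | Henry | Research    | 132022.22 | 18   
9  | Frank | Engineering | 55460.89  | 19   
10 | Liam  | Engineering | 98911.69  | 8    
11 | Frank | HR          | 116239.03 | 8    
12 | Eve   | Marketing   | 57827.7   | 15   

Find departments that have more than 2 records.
SELECT department, COUNT(*) as cnt
FROM employees
GROUP BY department
HAVING COUNT(*) > 2

Result:
  Engineering: 4
  Support: 3

Note: HAVING filters groups after aggregation, WHERE filters rows before.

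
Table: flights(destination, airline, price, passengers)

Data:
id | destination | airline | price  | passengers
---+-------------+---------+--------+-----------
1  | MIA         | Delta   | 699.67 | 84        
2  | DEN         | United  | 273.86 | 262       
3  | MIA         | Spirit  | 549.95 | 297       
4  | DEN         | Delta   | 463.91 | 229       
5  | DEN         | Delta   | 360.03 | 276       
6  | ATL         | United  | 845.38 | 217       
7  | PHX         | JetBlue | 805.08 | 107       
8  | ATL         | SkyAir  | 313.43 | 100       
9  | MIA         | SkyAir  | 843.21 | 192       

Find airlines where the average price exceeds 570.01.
SELECT airline, AVG(price)
FROM flights
GROUP BY airline
HAVING AVG(price) > 570.01

Result:
  JetBlue: avg=805.08
  SkyAir: avg=578.32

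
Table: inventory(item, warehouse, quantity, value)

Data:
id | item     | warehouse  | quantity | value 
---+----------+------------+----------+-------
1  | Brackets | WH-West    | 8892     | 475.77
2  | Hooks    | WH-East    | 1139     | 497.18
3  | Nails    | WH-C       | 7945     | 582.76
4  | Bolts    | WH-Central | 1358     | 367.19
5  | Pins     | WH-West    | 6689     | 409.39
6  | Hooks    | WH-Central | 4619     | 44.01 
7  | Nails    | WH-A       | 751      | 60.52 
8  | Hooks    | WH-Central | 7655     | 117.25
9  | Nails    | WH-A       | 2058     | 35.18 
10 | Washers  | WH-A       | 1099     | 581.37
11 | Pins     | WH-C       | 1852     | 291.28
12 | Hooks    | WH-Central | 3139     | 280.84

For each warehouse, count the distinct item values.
SELECT warehouse, COUNT(DISTINCT item)
FROM inventory
GROUP BY warehouse

Result:
  WH-A: 2 distinct
  WH-C: 2 distinct
  WH-Central: 2 distinct
  WH-East: 1 distinct
  WH-West: 2 distinct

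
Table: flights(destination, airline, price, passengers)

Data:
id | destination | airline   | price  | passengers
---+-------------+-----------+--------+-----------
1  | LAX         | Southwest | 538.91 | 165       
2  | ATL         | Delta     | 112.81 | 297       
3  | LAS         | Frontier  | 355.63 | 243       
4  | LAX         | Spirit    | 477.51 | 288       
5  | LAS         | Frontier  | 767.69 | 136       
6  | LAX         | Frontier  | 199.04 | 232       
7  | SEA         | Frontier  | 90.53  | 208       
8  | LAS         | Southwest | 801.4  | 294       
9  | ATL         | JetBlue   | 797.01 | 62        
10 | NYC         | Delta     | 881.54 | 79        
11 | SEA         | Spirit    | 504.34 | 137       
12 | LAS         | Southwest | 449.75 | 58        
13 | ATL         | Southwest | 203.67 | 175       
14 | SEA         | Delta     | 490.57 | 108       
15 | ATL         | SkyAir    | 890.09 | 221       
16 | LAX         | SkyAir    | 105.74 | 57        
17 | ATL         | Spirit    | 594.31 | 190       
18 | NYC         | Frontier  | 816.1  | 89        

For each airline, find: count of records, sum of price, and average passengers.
SELECT airline,
       COUNT(*) as cnt,
       SUM(price) as total_price,
       AVG(passengers) as avg_passengers
FROM flights
GROUP BY airline

Result:
  Delta: 3 records, 1484.92 total price, 161.33 avg passengers
  Frontier: 5 records, 2228.99 total price, 181.60 avg passengers
  JetBlue: 1 records, 797.01 total price, 62.00 avg passengers
  SkyAir: 2 records, 995.83 total price, 139.00 avg passengers
  Southwest: 4 records, 1993.73 total price, 173.00 avg passengers
  Spirit: 3 records, 1576.16 total price, 205.00 avg passengers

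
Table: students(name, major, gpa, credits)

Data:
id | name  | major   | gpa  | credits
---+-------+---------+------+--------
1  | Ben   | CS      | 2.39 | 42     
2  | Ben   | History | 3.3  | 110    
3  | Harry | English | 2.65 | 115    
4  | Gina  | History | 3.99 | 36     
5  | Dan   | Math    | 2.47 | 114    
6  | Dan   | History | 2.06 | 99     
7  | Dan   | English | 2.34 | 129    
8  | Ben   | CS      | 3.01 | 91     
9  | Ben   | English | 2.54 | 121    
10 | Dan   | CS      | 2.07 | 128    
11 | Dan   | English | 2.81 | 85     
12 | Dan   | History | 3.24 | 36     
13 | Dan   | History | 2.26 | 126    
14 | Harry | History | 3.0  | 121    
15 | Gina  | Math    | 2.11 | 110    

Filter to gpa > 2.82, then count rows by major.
SELECT major, COUNT(*)
FROM students
WHERE gpa > 2.82
GROUP BY major

Note: WHERE filters rows before grouping.

Result:
  CS: 1
  History: 4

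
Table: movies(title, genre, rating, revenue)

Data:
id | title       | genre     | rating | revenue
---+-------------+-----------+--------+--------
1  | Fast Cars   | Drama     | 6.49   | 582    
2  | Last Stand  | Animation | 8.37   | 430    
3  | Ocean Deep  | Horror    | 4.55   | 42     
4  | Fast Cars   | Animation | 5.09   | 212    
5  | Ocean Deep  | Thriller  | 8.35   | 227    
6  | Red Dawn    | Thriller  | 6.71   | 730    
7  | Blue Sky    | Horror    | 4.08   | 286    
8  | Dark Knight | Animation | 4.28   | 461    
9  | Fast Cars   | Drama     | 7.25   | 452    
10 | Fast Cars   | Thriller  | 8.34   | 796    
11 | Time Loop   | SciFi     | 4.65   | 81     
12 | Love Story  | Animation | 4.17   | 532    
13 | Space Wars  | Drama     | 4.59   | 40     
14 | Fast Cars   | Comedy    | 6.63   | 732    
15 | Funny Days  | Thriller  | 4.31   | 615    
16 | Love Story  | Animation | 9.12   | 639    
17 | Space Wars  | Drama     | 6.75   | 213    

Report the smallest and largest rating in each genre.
SELECT genre, MIN(rating), MAX(rating)
FROM movies
GROUP BY genre

Result:
  Animation: min=4.17, max=9.12
  Comedy: min=6.63, max=6.63
  Drama: min=4.59, max=7.25
  Horror: min=4.08, max=4.55
  SciFi: min=4.65, max=4.65
  Thriller: min=4.31, max=8.35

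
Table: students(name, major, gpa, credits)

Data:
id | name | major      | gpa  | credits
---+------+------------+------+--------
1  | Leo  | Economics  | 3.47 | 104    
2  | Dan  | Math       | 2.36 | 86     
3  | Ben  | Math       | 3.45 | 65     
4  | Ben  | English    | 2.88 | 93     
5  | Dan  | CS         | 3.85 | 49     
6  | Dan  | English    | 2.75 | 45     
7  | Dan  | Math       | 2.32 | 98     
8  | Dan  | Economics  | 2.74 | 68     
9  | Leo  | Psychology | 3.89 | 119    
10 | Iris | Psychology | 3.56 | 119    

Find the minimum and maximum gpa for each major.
SELECT major, MIN(gpa), MAX(gpa)
FROM students
GROUP BY major

Result:
  CS: min=3.85, max=3.85
  Economics: min=2.74, max=3.47
  English: min=2.75, max=2.88
  Math: min=2.32, max=3.45
  Psychology: min=3.56, max=3.89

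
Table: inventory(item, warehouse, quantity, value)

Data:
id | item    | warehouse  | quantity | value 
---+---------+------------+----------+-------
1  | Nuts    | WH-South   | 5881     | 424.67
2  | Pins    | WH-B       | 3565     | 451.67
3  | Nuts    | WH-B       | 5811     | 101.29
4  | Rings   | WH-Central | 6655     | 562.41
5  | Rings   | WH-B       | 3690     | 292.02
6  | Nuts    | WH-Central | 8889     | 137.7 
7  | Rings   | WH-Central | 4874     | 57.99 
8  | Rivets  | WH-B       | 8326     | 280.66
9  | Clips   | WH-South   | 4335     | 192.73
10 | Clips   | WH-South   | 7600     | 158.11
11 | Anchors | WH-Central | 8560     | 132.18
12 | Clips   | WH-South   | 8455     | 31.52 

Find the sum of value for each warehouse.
SELECT warehouse, SUM(value) as result
FROM inventory
GROUP BY warehouse

Result:
  WH-B: 1125.64
  WH-Central: 890.28
  WH-South: 807.03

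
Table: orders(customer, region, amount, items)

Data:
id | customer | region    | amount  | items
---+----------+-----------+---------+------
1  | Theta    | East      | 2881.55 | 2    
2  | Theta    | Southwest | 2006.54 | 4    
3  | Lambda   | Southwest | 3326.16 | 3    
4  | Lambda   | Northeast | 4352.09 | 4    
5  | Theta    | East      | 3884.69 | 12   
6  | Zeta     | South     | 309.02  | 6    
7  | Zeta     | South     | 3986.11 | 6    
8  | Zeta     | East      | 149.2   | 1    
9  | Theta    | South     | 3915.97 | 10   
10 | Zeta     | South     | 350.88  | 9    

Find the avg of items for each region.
SELECT region, AVG(items) as result
FROM orders
GROUP BY region

Result:
  East: 5.00
  Northeast: 4.00
  South: 7.75
  Southwest: 3.50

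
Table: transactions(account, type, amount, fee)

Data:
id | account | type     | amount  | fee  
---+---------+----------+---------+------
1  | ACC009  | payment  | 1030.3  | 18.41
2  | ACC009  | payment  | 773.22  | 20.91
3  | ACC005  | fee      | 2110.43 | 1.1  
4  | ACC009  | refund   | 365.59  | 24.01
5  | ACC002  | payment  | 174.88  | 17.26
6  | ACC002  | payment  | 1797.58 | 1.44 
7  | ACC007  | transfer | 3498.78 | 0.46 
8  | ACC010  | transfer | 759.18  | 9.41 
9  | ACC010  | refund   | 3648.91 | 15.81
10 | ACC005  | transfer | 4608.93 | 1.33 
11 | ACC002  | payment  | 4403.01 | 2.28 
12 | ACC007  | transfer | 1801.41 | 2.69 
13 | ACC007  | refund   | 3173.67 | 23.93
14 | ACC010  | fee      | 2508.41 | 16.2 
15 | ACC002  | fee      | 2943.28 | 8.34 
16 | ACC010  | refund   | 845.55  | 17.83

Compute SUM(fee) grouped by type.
SELECT type, SUM(fee) as result
FROM transactions
GROUP BY type

Result:
  fee: 25.64
  payment: 60.30
  refund: 81.58
  transfer: 13.89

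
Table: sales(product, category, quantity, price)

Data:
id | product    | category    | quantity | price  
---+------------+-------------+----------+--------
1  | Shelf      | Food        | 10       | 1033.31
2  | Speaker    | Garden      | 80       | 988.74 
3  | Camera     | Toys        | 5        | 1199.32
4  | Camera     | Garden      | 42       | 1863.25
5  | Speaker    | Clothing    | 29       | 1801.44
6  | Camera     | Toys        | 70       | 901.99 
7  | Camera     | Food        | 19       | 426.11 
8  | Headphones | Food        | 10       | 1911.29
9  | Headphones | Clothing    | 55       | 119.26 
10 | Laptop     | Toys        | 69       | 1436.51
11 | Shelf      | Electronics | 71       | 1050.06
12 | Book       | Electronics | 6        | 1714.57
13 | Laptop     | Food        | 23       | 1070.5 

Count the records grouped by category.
SELECT category, COUNT(*) as count
FROM sales
GROUP BY category

Result:
  Clothing: 2
  Electronics: 2
  Food: 4
  Garden: 2
  Toys: 3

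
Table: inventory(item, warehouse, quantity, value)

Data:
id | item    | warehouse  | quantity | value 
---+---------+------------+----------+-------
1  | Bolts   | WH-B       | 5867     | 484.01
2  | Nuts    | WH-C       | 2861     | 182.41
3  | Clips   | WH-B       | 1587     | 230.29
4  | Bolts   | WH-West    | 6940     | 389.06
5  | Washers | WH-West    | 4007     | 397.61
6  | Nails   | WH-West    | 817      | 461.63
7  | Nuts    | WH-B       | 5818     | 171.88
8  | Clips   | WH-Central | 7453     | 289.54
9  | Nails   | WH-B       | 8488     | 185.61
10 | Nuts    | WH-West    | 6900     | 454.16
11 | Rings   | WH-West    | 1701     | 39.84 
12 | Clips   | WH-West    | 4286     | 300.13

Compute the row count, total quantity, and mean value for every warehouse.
SELECT warehouse,
       COUNT(*) as cnt,
       SUM(quantity) as total_quantity,
       AVG(value) as avg_value
FROM inventory
GROUP BY warehouse

Result:
  WH-B: 4 records, 21760 total quantity, 267.95 avg value
  WH-C: 1 records, 2861 total quantity, 182.41 avg value
  WH-Central: 1 records, 7453 total quantity, 289.54 avg value
  WH-West: 6 records, 24651 total quantity, 340.41 avg value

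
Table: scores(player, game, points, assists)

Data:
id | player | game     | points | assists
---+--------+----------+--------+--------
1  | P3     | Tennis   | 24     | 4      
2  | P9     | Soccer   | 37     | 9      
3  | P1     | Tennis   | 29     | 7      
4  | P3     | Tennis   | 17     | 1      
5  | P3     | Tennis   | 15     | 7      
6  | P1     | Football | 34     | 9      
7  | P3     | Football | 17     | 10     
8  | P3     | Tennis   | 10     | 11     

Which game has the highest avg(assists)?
SELECT game, AVG(assists) as val
FROM scores
GROUP BY game
ORDER BY val DESC
LIMIT 1

Result: Football with avg(assists) = 9.50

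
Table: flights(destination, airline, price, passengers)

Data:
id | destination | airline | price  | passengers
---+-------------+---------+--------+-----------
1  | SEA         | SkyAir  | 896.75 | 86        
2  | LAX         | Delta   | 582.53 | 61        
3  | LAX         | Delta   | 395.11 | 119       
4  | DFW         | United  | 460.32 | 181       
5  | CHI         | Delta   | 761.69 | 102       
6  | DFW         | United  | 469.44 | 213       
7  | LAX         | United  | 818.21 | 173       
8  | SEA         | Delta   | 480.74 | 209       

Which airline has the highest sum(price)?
SELECT airline, SUM(price) as val
FROM flights
GROUP BY airline
ORDER BY val DESC
LIMIT 1

Result: Delta with sum(price) = 2220.07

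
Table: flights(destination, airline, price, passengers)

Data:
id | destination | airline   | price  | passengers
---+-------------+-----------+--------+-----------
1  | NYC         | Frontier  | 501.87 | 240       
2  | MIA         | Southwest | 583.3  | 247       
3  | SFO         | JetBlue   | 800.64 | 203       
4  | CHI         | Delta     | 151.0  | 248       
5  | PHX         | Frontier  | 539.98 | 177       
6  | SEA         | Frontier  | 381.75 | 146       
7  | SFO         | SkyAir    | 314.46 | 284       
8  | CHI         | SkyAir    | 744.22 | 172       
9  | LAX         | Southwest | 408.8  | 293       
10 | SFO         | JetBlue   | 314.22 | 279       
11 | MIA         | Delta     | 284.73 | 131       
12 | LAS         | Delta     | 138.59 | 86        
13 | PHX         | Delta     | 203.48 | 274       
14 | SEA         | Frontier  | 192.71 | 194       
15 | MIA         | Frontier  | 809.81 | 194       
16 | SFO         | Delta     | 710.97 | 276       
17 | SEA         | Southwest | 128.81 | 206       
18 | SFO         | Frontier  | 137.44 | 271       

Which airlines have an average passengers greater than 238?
SELECT airline, AVG(passengers)
FROM flights
GROUP BY airline
HAVING AVG(passengers) > 238

Result:
  JetBlue: avg=241.00
  Southwest: avg=248.67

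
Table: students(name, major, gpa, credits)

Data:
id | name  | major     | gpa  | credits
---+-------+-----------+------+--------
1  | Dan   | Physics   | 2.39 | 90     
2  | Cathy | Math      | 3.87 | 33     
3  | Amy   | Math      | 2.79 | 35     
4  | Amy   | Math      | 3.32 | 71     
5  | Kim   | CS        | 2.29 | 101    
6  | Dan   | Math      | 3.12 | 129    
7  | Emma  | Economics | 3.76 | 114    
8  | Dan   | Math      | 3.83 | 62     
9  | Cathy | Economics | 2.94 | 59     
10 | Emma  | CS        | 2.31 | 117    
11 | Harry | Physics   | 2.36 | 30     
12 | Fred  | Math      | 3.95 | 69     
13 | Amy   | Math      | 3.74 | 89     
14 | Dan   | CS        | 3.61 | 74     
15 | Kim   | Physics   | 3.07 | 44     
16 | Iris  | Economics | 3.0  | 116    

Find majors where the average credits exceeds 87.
SELECT major, AVG(credits)
FROM students
GROUP BY major
HAVING AVG(credits) > 87

Result:
  CS: avg=97.33
  Economics: avg=96.33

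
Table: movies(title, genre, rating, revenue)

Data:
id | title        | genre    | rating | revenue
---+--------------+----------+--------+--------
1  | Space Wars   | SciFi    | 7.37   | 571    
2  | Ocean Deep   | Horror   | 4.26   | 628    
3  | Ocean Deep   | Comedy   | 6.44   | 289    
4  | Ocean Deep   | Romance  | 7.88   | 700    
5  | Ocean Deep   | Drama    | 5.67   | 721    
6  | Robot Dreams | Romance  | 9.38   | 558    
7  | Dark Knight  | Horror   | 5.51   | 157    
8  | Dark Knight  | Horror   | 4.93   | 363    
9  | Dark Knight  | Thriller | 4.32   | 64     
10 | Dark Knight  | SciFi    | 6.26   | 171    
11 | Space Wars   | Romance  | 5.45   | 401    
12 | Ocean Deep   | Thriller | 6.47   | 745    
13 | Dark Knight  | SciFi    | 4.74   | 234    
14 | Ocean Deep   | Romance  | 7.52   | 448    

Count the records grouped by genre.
SELECT genre, COUNT(*) as count
FROM movies
GROUP BY genre

Result:
  Comedy: 1
  Drama: 1
  Horror: 3
  Romance: 4
  SciFi: 3
  Thriller: 2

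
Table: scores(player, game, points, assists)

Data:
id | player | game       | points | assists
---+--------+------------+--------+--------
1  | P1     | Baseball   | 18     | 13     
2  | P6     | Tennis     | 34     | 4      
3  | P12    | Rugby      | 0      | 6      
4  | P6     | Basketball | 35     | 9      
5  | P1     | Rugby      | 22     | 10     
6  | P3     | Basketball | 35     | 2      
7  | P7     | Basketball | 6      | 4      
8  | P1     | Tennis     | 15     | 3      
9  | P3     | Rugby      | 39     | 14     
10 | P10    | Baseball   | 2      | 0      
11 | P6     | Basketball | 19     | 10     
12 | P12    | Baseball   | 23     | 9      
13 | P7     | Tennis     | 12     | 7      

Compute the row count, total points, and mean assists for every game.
SELECT game,
       COUNT(*) as cnt,
       SUM(points) as total_points,
       AVG(assists) as avg_assists
FROM scores
GROUP BY game

Result:
  Baseball: 3 records, 43 total points, 7.33 avg assists
  Basketball: 4 records, 95 total points, 6.25 avg assists
  Rugby: 3 records, 61 total points, 10.00 avg assists
  Tennis: 3 records, 61 total points, 4.67 avg assists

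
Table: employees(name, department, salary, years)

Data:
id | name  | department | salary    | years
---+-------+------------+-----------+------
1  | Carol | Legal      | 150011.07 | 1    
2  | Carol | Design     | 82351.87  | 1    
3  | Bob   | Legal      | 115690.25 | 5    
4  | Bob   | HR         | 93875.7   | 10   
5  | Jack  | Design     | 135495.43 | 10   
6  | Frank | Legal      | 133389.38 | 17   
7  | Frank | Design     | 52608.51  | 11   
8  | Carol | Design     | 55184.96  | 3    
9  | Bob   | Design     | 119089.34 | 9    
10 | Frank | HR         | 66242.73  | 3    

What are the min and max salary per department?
SELECT department, MIN(salary), MAX(salary)
FROM employees
GROUP BY department

Result:
  Design: min=52608.51, max=135495.43
  HR: min=66242.73, max=93875.70
  Legal: min=115690.25, max=150011.07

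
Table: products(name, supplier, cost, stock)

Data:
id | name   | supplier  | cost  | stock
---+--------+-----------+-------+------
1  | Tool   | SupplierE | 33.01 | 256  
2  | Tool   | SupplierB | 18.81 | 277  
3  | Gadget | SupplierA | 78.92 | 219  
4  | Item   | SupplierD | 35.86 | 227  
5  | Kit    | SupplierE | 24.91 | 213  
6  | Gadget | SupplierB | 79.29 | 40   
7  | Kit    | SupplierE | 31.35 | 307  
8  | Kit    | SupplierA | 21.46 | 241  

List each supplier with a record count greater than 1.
SELECT supplier, COUNT(*) as cnt
FROM products
GROUP BY supplier
HAVING COUNT(*) > 1

Result:
  SupplierA: 2
  SupplierB: 2
  SupplierE: 3

Note: HAVING filters groups after aggregation, WHERE filters rows before.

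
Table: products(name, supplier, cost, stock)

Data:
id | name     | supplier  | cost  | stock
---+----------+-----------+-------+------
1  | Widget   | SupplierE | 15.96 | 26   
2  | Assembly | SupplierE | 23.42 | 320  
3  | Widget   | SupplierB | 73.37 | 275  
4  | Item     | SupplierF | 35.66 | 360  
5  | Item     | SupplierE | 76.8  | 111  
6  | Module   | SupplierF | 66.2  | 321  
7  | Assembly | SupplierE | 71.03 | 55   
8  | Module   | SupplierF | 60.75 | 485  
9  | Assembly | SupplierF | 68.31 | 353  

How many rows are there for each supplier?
SELECT supplier, COUNT(*) as count
FROM products
GROUP BY supplier

Result:
  SupplierB: 1
  SupplierE: 4
  SupplierF: 4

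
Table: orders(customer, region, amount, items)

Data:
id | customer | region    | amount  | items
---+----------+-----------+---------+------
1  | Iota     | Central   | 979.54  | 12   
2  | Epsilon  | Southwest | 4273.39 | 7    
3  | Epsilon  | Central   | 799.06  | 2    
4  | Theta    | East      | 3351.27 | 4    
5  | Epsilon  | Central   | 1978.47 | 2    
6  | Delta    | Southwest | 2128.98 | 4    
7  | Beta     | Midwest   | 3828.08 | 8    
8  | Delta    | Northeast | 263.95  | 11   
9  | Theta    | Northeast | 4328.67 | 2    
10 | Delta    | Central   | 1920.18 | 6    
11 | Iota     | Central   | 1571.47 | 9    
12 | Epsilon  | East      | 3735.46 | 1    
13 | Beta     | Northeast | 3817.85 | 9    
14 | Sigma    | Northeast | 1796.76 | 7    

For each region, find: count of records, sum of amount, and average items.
SELECT region,
       COUNT(*) as cnt,
       SUM(amount) as total_amount,
       AVG(items) as avg_items
FROM orders
GROUP BY region

Result:
  Central: 5 records, 7248.72 total amount, 6.20 avg items
  East: 2 records, 7086.73 total amount, 2.50 avg items
  Midwest: 1 records, 3828.08 total amount, 8.00 avg items
  Northeast: 4 records, 10207.23 total amount, 7.25 avg items
  Southwest: 2 records, 6402.37 total amount, 5.50 avg items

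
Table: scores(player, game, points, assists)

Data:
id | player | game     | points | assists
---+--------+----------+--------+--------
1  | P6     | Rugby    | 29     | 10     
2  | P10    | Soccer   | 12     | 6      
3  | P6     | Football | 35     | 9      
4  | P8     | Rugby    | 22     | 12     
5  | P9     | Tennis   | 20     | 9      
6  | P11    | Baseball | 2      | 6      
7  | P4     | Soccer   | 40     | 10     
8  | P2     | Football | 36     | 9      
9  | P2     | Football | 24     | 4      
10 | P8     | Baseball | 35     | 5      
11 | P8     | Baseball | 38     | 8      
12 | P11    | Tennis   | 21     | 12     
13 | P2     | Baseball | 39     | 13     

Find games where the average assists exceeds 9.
SELECT game, AVG(assists)
FROM scores
GROUP BY game
HAVING AVG(assists) > 9

Result:
  Rugby: avg=11.00
  Tennis: avg=10.50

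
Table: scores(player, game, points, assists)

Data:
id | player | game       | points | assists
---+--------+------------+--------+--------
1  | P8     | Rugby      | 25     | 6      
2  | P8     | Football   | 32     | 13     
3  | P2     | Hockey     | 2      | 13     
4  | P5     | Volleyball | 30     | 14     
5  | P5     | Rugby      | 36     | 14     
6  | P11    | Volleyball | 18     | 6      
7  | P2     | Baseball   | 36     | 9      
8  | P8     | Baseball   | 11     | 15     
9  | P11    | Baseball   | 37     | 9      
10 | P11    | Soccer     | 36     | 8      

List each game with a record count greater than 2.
SELECT game, COUNT(*) as cnt
FROM scores
GROUP BY game
HAVING COUNT(*) > 2

Result:
  Baseball: 3

Note: HAVING filters groups after aggregation, WHERE filters rows before.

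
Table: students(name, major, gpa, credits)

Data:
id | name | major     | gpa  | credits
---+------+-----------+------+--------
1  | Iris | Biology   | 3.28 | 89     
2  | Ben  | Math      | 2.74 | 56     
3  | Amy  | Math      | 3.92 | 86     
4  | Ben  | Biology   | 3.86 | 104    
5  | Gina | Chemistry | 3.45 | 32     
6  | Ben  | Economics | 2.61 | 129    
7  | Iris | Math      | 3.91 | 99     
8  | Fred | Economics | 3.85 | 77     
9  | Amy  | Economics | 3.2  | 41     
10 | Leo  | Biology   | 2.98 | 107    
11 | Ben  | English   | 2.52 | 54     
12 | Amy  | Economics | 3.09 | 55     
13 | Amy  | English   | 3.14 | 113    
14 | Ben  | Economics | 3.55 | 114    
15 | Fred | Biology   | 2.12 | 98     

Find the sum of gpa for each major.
SELECT major, SUM(gpa) as result
FROM students
GROUP BY major

Result:
  Biology: 12.24
  Chemistry: 3.45
  Economics: 16.30
  English: 5.66
  Math: 10.57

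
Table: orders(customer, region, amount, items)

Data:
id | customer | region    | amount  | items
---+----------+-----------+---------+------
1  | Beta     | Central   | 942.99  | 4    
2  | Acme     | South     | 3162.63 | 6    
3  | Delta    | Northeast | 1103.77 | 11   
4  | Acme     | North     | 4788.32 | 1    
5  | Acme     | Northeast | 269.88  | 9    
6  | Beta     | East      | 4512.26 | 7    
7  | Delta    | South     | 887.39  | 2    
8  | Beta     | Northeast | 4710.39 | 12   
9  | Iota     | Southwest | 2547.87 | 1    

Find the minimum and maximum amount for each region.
SELECT region, MIN(amount), MAX(amount)
FROM orders
GROUP BY region

Result:
  Central: min=942.99, max=942.99
  East: min=4512.26, max=4512.26
  North: min=4788.32, max=4788.32
  Northeast: min=269.88, max=4710.39
  South: min=887.39, max=3162.63
  Southwest: min=2547.87, max=2547.87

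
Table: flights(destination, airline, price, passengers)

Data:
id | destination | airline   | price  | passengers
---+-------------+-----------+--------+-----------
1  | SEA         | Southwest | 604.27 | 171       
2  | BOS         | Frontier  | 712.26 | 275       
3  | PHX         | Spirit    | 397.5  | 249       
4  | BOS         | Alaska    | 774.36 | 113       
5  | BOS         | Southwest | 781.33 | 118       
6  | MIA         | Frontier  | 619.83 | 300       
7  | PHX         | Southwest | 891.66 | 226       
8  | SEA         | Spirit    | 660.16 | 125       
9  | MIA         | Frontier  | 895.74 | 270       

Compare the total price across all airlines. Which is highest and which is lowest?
SELECT airline, SUM(price)
FROM flights
GROUP BY airline
ORDER BY SUM(price)

All groups:
  Alaska: 774.36
  Spirit: 1057.66
  Frontier: 2227.83
  Southwest: 2277.26

Highest: Southwest (2277.26)
Lowest: Alaska (774.36)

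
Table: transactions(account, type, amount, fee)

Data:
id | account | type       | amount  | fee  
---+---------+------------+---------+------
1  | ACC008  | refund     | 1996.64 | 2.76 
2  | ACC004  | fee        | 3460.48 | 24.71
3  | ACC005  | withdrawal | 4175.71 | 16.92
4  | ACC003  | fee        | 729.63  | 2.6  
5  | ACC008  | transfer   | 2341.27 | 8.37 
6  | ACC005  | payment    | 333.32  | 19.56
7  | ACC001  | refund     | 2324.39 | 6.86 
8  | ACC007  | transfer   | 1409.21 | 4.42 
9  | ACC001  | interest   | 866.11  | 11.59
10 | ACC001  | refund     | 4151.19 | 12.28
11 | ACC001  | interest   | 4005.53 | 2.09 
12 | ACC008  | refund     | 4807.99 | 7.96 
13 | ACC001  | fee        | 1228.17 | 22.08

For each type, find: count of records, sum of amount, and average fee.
SELECT type,
       COUNT(*) as cnt,
       SUM(amount) as total_amount,
       AVG(fee) as avg_fee
FROM transactions
GROUP BY type

Result:
  fee: 3 records, 5418.28 total amount, 16.46 avg fee
  interest: 2 records, 4871.64 total amount, 6.84 avg fee
  payment: 1 records, 333.32 total amount, 19.56 avg fee
  refund: 4 records, 13280.21 total amount, 7.47 avg fee
  transfer: 2 records, 3750.48 total amount, 6.40 avg fee
  withdrawal: 1 records, 4175.71 total amount, 16.92 avg fee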